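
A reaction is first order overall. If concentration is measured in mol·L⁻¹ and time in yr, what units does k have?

yr⁻¹

Step 1: For overall order n, rate = k × (concentration)^n.
Step 2: Rate has units mol·L⁻¹·yr⁻¹; concentration term has units (mol·L⁻¹)^1.
Step 3: k = rate / (concentration)^n, so units of k = (mol·L⁻¹)^(1-1)·yr⁻¹ = yr⁻¹.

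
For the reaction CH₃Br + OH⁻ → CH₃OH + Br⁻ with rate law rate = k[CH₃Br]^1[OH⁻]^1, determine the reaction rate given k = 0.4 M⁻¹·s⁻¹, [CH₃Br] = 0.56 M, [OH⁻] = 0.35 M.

0.0784 M/s

Step 1: The rate law is rate = k[CH₃Br]^1[OH⁻]^1
Step 2: Substitute: rate = 0.4 × (0.56)^1 × (0.35)^1
Step 3: rate = 0.4 × 0.56 × 0.35 = 0.0784 M/s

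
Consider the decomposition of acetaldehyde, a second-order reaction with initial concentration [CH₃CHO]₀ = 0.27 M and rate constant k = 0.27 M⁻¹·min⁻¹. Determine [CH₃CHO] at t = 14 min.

0.1336 M

Step 1: For a second-order reaction: 1/[CH₃CHO] = 1/[CH₃CHO]₀ + kt
Step 2: 1/[CH₃CHO] = 1/0.27 + 0.27 × 14
Step 3: 1/[CH₃CHO] = 3.704 + 3.78 = 7.484
Step 4: [CH₃CHO] = 1/7.484 = 0.1336 M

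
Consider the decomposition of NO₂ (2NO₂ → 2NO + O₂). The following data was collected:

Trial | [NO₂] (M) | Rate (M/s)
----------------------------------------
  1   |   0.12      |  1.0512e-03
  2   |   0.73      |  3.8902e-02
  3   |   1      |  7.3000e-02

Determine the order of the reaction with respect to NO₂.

second order (2)

Step 1: Compare trials to find order n where rate₂/rate₁ = ([NO₂]₂/[NO₂]₁)^n
Step 2: rate₂/rate₁ = 3.8902e-02/1.0512e-03 = 37.01
Step 3: [NO₂]₂/[NO₂]₁ = 0.73/0.12 = 6.083
Step 4: n = ln(37.01)/ln(6.083) = 2.00 ≈ 2
Step 5: The reaction is second order in NO₂.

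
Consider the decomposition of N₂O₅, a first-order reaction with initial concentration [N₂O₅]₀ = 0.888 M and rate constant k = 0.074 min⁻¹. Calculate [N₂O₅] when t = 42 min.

0.03968 M

Step 1: For a first-order reaction: [N₂O₅] = [N₂O₅]₀ × e^(-kt)
Step 2: [N₂O₅] = 0.888 × e^(-0.074 × 42)
Step 3: [N₂O₅] = 0.888 × e^(-3.108)
Step 4: [N₂O₅] = 0.888 × 0.0446902 = 0.03968 M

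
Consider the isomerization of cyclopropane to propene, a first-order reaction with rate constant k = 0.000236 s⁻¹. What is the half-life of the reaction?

2937 s

Step 1: For a first-order reaction, t₁/₂ = ln(2)/k
Step 2: t₁/₂ = ln(2)/0.000236
Step 3: t₁/₂ = 0.6931/0.000236 = 2937 s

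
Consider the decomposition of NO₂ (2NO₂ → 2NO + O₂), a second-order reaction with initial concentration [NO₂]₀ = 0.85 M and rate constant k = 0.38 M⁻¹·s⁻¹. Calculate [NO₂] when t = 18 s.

0.1247 M

Step 1: For a second-order reaction: 1/[NO₂] = 1/[NO₂]₀ + kt
Step 2: 1/[NO₂] = 1/0.85 + 0.38 × 18
Step 3: 1/[NO₂] = 1.176 + 6.84 = 8.016
Step 4: [NO₂] = 1/8.016 = 0.1247 M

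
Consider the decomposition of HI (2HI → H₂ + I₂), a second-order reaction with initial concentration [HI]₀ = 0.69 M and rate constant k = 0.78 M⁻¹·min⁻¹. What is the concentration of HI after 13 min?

0.08629 M

Step 1: For a second-order reaction: 1/[HI] = 1/[HI]₀ + kt
Step 2: 1/[HI] = 1/0.69 + 0.78 × 13
Step 3: 1/[HI] = 1.449 + 10.14 = 11.59
Step 4: [HI] = 1/11.59 = 0.08629 M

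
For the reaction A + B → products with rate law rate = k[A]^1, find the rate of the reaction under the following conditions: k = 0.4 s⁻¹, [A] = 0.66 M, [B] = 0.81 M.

0.264 M/s

Step 1: The rate law is rate = k[A]^1
Step 2: Note that the rate does not depend on [B] (zero order in B).
Step 3: rate = 0.4 × (0.66)^1 = 0.264 M/s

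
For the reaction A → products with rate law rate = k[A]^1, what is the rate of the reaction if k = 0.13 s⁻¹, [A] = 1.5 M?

0.195 M/s

Step 1: Identify the rate law: rate = k[A]^1
Step 2: Substitute values: rate = 0.13 × (1.5)^1
Step 3: Calculate: rate = 0.13 × 1.5 = 0.195 M/s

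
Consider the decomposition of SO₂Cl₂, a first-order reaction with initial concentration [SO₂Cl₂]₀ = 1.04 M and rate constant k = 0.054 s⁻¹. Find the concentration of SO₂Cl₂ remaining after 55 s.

0.05336 M

Step 1: For a first-order reaction: [SO₂Cl₂] = [SO₂Cl₂]₀ × e^(-kt)
Step 2: [SO₂Cl₂] = 1.04 × e^(-0.054 × 55)
Step 3: [SO₂Cl₂] = 1.04 × e^(-2.97)
Step 4: [SO₂Cl₂] = 1.04 × 0.0513033 = 0.05336 M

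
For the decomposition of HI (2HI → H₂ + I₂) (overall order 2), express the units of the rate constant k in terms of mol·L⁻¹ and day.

(mol·L⁻¹)⁻¹·day⁻¹

Step 1: For overall order n, rate = k × (concentration)^n.
Step 2: Rate has units mol·L⁻¹·day⁻¹; concentration term has units (mol·L⁻¹)^2.
Step 3: k = rate / (concentration)^n, so units of k = (mol·L⁻¹)^(1-2)·day⁻¹ = (mol·L⁻¹)⁻¹·day⁻¹.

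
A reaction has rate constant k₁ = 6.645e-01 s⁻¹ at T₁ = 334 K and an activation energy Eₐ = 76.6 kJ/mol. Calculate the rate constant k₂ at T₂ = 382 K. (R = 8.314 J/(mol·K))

2.127e+01 s⁻¹

Step 1: Use the two-temperature Arrhenius form: ln(k₂/k₁) = -Eₐ/R × (1/T₂ - 1/T₁)
Step 2: Convert Eₐ to J/mol: 76.6 kJ/mol = 76600 J/mol
Step 3: 1/T₂ - 1/T₁ = 1/382 - 1/334 = -3.762109e-04 K⁻¹
Step 4: ln(k₂/k₁) = -76600/8.314 × -3.762109e-04 = 3.46617
Step 5: k₂ = k₁ × exp(3.46617) = 6.645e-01 × 3.20139e+01 = 2.127e+01 s⁻¹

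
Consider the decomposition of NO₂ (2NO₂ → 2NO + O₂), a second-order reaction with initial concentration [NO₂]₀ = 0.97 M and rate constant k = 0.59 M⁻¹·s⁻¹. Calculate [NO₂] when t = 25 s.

0.06337 M

Step 1: For a second-order reaction: 1/[NO₂] = 1/[NO₂]₀ + kt
Step 2: 1/[NO₂] = 1/0.97 + 0.59 × 25
Step 3: 1/[NO₂] = 1.031 + 14.75 = 15.78
Step 4: [NO₂] = 1/15.78 = 0.06337 M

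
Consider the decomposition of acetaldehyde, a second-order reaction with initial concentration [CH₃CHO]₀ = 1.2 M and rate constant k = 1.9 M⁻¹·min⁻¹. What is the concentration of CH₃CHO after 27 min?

0.01918 M

Step 1: For a second-order reaction: 1/[CH₃CHO] = 1/[CH₃CHO]₀ + kt
Step 2: 1/[CH₃CHO] = 1/1.2 + 1.9 × 27
Step 3: 1/[CH₃CHO] = 0.8333 + 51.3 = 52.13
Step 4: [CH₃CHO] = 1/52.13 = 0.01918 M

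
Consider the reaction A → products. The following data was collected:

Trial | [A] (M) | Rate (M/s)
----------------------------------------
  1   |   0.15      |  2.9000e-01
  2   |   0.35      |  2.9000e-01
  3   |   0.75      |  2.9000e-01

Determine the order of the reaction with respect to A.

zeroth order (0)

Step 1: Compare trials - when concentration changes, rate stays constant.
Step 2: rate₂/rate₁ = 2.9000e-01/2.9000e-01 = 1
Step 3: [A]₂/[A]₁ = 0.35/0.15 = 2.333
Step 4: Since rate ratio ≈ (conc ratio)^0, the reaction is zeroth order.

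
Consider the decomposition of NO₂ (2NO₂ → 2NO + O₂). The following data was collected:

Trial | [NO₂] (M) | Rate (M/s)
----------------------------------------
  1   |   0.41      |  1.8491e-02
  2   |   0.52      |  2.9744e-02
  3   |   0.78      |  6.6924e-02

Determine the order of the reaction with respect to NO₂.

second order (2)

Step 1: Compare trials to find order n where rate₂/rate₁ = ([NO₂]₂/[NO₂]₁)^n
Step 2: rate₂/rate₁ = 2.9744e-02/1.8491e-02 = 1.609
Step 3: [NO₂]₂/[NO₂]₁ = 0.52/0.41 = 1.268
Step 4: n = ln(1.609)/ln(1.268) = 2.00 ≈ 2
Step 5: The reaction is second order in NO₂.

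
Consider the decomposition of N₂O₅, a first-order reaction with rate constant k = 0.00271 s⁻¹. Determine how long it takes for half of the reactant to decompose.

255.8 s

Step 1: For a first-order reaction, t₁/₂ = ln(2)/k
Step 2: t₁/₂ = ln(2)/0.00271
Step 3: t₁/₂ = 0.6931/0.00271 = 255.8 s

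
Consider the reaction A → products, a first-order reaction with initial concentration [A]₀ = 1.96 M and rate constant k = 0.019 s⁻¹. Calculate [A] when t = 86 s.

0.3825 M

Step 1: For a first-order reaction: [A] = [A]₀ × e^(-kt)
Step 2: [A] = 1.96 × e^(-0.019 × 86)
Step 3: [A] = 1.96 × e^(-1.634)
Step 4: [A] = 1.96 × 0.195147 = 0.3825 M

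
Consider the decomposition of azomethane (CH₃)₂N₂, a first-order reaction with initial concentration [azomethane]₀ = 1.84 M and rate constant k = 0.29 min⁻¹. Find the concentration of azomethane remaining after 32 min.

0.0001716 M

Step 1: For a first-order reaction: [azomethane] = [azomethane]₀ × e^(-kt)
Step 2: [azomethane] = 1.84 × e^(-0.29 × 32)
Step 3: [azomethane] = 1.84 × e^(-9.28)
Step 4: [azomethane] = 1.84 × 9.32711e-05 = 0.0001716 M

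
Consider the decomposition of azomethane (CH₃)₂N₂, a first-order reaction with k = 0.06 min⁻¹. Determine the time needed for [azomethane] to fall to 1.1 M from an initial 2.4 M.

13 min

Step 1: For first-order: t = ln([azomethane]₀/[azomethane])/k
Step 2: t = ln(2.4/1.1)/0.06
Step 3: t = ln(2.182)/0.06
Step 4: t = 0.7802/0.06 = 13 min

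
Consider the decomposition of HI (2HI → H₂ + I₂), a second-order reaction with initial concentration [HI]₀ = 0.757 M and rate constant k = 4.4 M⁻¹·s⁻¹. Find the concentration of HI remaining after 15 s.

0.01485 M

Step 1: For a second-order reaction: 1/[HI] = 1/[HI]₀ + kt
Step 2: 1/[HI] = 1/0.757 + 4.4 × 15
Step 3: 1/[HI] = 1.321 + 66 = 67.32
Step 4: [HI] = 1/67.32 = 0.01485 M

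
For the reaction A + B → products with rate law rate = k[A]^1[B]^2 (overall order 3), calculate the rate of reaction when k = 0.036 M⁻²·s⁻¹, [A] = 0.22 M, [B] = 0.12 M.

0.000114 M/s

Step 1: The rate law is rate = k[A]^1[B]^2, overall order = 1+2 = 3
Step 2: Substitute values: rate = 0.036 × (0.22)^1 × (0.12)^2
Step 3: rate = 0.036 × 0.22 × 0.0144 = 0.000114048 M/s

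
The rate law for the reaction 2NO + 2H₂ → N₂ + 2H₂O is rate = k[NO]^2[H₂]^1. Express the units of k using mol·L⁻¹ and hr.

(mol·L⁻¹)⁻²·hr⁻¹

Step 1: Overall order = 2 + 1 = 3.
Step 2: rate has units mol·L⁻¹·hr⁻¹; [NO]^2[H₂]^1 has units (mol·L⁻¹)^3.
Step 3: k = rate/([NO]^2[H₂]^1), so units of k = (mol·L⁻¹)^(1-3)·hr⁻¹ = (mol·L⁻¹)⁻²·hr⁻¹.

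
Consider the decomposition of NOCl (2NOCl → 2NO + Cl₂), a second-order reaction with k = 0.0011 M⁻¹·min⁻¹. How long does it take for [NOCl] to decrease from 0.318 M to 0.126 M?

4356 min

Step 1: For second-order: t = (1/[NOCl] - 1/[NOCl]₀)/k
Step 2: t = (1/0.126 - 1/0.318)/0.0011
Step 3: t = (7.937 - 3.145)/0.0011
Step 4: t = 4.792/0.0011 = 4356 min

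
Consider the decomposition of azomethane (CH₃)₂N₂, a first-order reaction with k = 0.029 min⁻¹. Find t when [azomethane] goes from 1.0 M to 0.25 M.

47.8 min

Step 1: For first-order: t = ln([azomethane]₀/[azomethane])/k
Step 2: t = ln(1.0/0.25)/0.029
Step 3: t = ln(4)/0.029
Step 4: t = 1.386/0.029 = 47.8 min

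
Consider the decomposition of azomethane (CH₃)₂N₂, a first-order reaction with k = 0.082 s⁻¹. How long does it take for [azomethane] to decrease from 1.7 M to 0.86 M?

8.31 s

Step 1: For first-order: t = ln([azomethane]₀/[azomethane])/k
Step 2: t = ln(1.7/0.86)/0.082
Step 3: t = ln(1.977)/0.082
Step 4: t = 0.6815/0.082 = 8.31 s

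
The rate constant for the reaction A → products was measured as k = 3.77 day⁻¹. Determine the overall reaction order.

first order (1)

Step 1: The units of k for an nth-order reaction are (concentration)^(1-n)·(time)⁻¹.
Step 2: Here k has units day⁻¹, so the concentration exponent is 0.
Step 3: 1 - n = 0 ⇒ n = 1. The reaction is first order.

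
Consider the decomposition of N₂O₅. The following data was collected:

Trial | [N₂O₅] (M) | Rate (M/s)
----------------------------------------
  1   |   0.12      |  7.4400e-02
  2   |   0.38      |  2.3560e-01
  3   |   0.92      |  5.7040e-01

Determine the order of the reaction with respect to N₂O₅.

first order (1)

Step 1: Compare trials to find order n where rate₂/rate₁ = ([N₂O₅]₂/[N₂O₅]₁)^n
Step 2: rate₂/rate₁ = 2.3560e-01/7.4400e-02 = 3.167
Step 3: [N₂O₅]₂/[N₂O₅]₁ = 0.38/0.12 = 3.167
Step 4: n = ln(3.167)/ln(3.167) = 1.00 ≈ 1
Step 5: The reaction is first order in N₂O₅.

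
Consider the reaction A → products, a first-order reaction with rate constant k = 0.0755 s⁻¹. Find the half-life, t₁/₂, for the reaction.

9.181 s

Step 1: For a first-order reaction, t₁/₂ = ln(2)/k
Step 2: t₁/₂ = ln(2)/0.0755
Step 3: t₁/₂ = 0.6931/0.0755 = 9.181 s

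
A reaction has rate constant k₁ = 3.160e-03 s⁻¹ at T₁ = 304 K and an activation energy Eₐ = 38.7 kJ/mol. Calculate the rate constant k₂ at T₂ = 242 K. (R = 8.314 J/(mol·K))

6.252e-05 s⁻¹

Step 1: Use the two-temperature Arrhenius form: ln(k₂/k₁) = -Eₐ/R × (1/T₂ - 1/T₁)
Step 2: Convert Eₐ to J/mol: 38.7 kJ/mol = 38700 J/mol
Step 3: 1/T₂ - 1/T₁ = 1/242 - 1/304 = 8.427577e-04 K⁻¹
Step 4: ln(k₂/k₁) = -38700/8.314 × 8.427577e-04 = -3.92287
Step 5: k₂ = k₁ × exp(-3.92287) = 3.160e-03 × 1.97842e-02 = 6.252e-05 s⁻¹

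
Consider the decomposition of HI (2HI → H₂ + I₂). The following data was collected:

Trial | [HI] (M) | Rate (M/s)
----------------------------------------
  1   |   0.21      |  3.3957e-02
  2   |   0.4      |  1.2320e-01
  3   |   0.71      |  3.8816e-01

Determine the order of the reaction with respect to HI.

second order (2)

Step 1: Compare trials to find order n where rate₂/rate₁ = ([HI]₂/[HI]₁)^n
Step 2: rate₂/rate₁ = 1.2320e-01/3.3957e-02 = 3.628
Step 3: [HI]₂/[HI]₁ = 0.4/0.21 = 1.905
Step 4: n = ln(3.628)/ln(1.905) = 2.00 ≈ 2
Step 5: The reaction is second order in HI.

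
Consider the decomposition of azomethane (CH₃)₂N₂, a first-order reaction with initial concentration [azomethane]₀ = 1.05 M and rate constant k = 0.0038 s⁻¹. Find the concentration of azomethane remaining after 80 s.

0.7748 M

Step 1: For a first-order reaction: [azomethane] = [azomethane]₀ × e^(-kt)
Step 2: [azomethane] = 1.05 × e^(-0.0038 × 80)
Step 3: [azomethane] = 1.05 × e^(-0.304)
Step 4: [azomethane] = 1.05 × 0.737861 = 0.7748 M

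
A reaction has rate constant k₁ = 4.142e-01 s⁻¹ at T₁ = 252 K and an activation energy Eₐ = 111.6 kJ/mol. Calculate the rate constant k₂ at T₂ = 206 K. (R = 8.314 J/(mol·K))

2.828e-06 s⁻¹

Step 1: Use the two-temperature Arrhenius form: ln(k₂/k₁) = -Eₐ/R × (1/T₂ - 1/T₁)
Step 2: Convert Eₐ to J/mol: 111.6 kJ/mol = 111600 J/mol
Step 3: 1/T₂ - 1/T₁ = 1/206 - 1/252 = 8.861150e-04 K⁻¹
Step 4: ln(k₂/k₁) = -111600/8.314 × 8.861150e-04 = -11.89445
Step 5: k₂ = k₁ × exp(-11.89445) = 4.142e-01 × 6.82820e-06 = 2.828e-06 s⁻¹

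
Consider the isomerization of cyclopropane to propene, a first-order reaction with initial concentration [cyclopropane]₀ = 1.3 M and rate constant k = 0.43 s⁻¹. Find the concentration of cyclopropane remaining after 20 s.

0.0002393 M

Step 1: For a first-order reaction: [cyclopropane] = [cyclopropane]₀ × e^(-kt)
Step 2: [cyclopropane] = 1.3 × e^(-0.43 × 20)
Step 3: [cyclopropane] = 1.3 × e^(-8.6)
Step 4: [cyclopropane] = 1.3 × 0.000184106 = 0.0002393 M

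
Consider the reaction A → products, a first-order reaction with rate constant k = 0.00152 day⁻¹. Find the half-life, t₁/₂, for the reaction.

456 day

Step 1: For a first-order reaction, t₁/₂ = ln(2)/k
Step 2: t₁/₂ = ln(2)/0.00152
Step 3: t₁/₂ = 0.6931/0.00152 = 456 day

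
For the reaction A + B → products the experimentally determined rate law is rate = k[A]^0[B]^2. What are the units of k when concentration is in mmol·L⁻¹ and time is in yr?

(mmol·L⁻¹)⁻¹·yr⁻¹

Step 1: Overall order = 0 + 2 = 2.
Step 2: rate has units mmol·L⁻¹·yr⁻¹; [A]^0[B]^2 has units (mmol·L⁻¹)^2.
Step 3: k = rate/([A]^0[B]^2), so units of k = (mmol·L⁻¹)^(1-2)·yr⁻¹ = (mmol·L⁻¹)⁻¹·yr⁻¹.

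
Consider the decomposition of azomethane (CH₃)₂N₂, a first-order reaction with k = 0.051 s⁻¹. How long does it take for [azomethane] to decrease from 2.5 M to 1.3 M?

12.82 s

Step 1: For first-order: t = ln([azomethane]₀/[azomethane])/k
Step 2: t = ln(2.5/1.3)/0.051
Step 3: t = ln(1.923)/0.051
Step 4: t = 0.6539/0.051 = 12.82 s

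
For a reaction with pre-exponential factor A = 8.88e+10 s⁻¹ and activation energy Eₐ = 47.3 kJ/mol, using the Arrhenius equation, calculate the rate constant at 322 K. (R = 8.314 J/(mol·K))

1.88e+03 s⁻¹

Step 1: Use the Arrhenius equation: k = A × exp(-Eₐ/RT)
Step 2: Convert Eₐ to J/mol: 47.3 kJ/mol = 47300 J/mol
Step 3: Calculate the exponent: -Eₐ/(RT) = -47300/(8.314 × 322) = -17.66832
Step 4: k = 8.88e+10 × exp(-17.66832)
Step 5: k = 8.88e+10 × 2.12200e-08 = 1.8843e+03 s⁻¹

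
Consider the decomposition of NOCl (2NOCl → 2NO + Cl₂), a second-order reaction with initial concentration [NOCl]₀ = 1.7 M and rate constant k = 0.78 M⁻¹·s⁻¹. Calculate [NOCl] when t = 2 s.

0.4655 M

Step 1: For a second-order reaction: 1/[NOCl] = 1/[NOCl]₀ + kt
Step 2: 1/[NOCl] = 1/1.7 + 0.78 × 2
Step 3: 1/[NOCl] = 0.5882 + 1.56 = 2.148
Step 4: [NOCl] = 1/2.148 = 0.4655 M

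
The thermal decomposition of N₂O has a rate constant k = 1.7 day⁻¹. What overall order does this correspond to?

first order (1)

Step 1: The units of k for an nth-order reaction are (concentration)^(1-n)·(time)⁻¹.
Step 2: Here k has units day⁻¹, so the concentration exponent is 0.
Step 3: 1 - n = 0 ⇒ n = 1. The reaction is first order.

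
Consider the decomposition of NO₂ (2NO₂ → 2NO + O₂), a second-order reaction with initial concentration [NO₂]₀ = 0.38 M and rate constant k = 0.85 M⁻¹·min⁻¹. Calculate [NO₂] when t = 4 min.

0.1658 M

Step 1: For a second-order reaction: 1/[NO₂] = 1/[NO₂]₀ + kt
Step 2: 1/[NO₂] = 1/0.38 + 0.85 × 4
Step 3: 1/[NO₂] = 2.632 + 3.4 = 6.032
Step 4: [NO₂] = 1/6.032 = 0.1658 M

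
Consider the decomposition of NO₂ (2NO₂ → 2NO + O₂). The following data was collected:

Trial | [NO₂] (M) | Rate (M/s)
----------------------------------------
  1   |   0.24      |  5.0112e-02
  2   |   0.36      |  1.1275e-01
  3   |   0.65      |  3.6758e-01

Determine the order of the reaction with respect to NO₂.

second order (2)

Step 1: Compare trials to find order n where rate₂/rate₁ = ([NO₂]₂/[NO₂]₁)^n
Step 2: rate₂/rate₁ = 1.1275e-01/5.0112e-02 = 2.25
Step 3: [NO₂]₂/[NO₂]₁ = 0.36/0.24 = 1.5
Step 4: n = ln(2.25)/ln(1.5) = 2.00 ≈ 2
Step 5: The reaction is second order in NO₂.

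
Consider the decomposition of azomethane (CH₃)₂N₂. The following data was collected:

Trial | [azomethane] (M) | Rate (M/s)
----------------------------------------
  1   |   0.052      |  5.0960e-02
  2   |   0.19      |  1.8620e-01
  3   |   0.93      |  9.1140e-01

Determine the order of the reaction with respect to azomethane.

first order (1)

Step 1: Compare trials to find order n where rate₂/rate₁ = ([azomethane]₂/[azomethane]₁)^n
Step 2: rate₂/rate₁ = 1.8620e-01/5.0960e-02 = 3.654
Step 3: [azomethane]₂/[azomethane]₁ = 0.19/0.052 = 3.654
Step 4: n = ln(3.654)/ln(3.654) = 1.00 ≈ 1
Step 5: The reaction is first order in azomethane.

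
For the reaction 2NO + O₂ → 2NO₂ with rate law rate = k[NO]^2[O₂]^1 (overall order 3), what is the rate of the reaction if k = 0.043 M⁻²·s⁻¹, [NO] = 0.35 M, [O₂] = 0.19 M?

0.001001 M/s

Step 1: The rate law is rate = k[NO]^2[O₂]^1, overall order = 2+1 = 3
Step 2: Substitute values: rate = 0.043 × (0.35)^2 × (0.19)^1
Step 3: rate = 0.043 × 0.1225 × 0.19 = 0.00100082 M/s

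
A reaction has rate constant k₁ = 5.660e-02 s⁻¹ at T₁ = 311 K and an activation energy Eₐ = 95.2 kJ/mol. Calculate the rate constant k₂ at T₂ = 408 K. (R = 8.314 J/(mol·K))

3.584e+02 s⁻¹

Step 1: Use the two-temperature Arrhenius form: ln(k₂/k₁) = -Eₐ/R × (1/T₂ - 1/T₁)
Step 2: Convert Eₐ to J/mol: 95.2 kJ/mol = 95200 J/mol
Step 3: 1/T₂ - 1/T₁ = 1/408 - 1/311 = -7.644537e-04 K⁻¹
Step 4: ln(k₂/k₁) = -95200/8.314 × -7.644537e-04 = 8.75343
Step 5: k₂ = k₁ × exp(8.75343) = 5.660e-02 × 6.33237e+03 = 3.584e+02 s⁻¹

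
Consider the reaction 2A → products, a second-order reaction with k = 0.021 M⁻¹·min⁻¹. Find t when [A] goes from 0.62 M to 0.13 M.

289.5 min

Step 1: For second-order: t = (1/[A] - 1/[A]₀)/k
Step 2: t = (1/0.13 - 1/0.62)/0.021
Step 3: t = (7.692 - 1.613)/0.021
Step 4: t = 6.079/0.021 = 289.5 min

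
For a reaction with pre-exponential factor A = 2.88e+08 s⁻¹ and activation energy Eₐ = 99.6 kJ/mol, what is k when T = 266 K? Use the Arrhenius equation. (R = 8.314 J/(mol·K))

7.95e-12 s⁻¹

Step 1: Use the Arrhenius equation: k = A × exp(-Eₐ/RT)
Step 2: Convert Eₐ to J/mol: 99.6 kJ/mol = 99600 J/mol
Step 3: Calculate the exponent: -Eₐ/(RT) = -99600/(8.314 × 266) = -45.03682
Step 4: k = 2.88e+08 × exp(-45.03682)
Step 5: k = 2.88e+08 × 2.75904e-20 = 7.9460e-12 s⁻¹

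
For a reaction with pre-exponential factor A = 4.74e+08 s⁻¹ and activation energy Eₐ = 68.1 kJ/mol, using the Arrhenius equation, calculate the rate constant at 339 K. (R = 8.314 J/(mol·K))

1.52e-02 s⁻¹

Step 1: Use the Arrhenius equation: k = A × exp(-Eₐ/RT)
Step 2: Convert Eₐ to J/mol: 68.1 kJ/mol = 68100 J/mol
Step 3: Calculate the exponent: -Eₐ/(RT) = -68100/(8.314 × 339) = -24.16225
Step 4: k = 4.74e+08 × exp(-24.16225)
Step 5: k = 4.74e+08 × 3.20973e-11 = 1.5214e-02 s⁻¹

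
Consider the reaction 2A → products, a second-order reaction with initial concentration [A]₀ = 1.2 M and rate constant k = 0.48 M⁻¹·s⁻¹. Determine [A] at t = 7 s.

0.2385 M

Step 1: For a second-order reaction: 1/[A] = 1/[A]₀ + kt
Step 2: 1/[A] = 1/1.2 + 0.48 × 7
Step 3: 1/[A] = 0.8333 + 3.36 = 4.193
Step 4: [A] = 1/4.193 = 0.2385 M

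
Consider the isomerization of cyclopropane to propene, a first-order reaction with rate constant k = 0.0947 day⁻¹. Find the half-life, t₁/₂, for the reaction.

7.319 day

Step 1: For a first-order reaction, t₁/₂ = ln(2)/k
Step 2: t₁/₂ = ln(2)/0.0947
Step 3: t₁/₂ = 0.6931/0.0947 = 7.319 day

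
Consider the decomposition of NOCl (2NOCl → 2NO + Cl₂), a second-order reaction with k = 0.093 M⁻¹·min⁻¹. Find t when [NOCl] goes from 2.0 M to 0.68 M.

10.44 min

Step 1: For second-order: t = (1/[NOCl] - 1/[NOCl]₀)/k
Step 2: t = (1/0.68 - 1/2.0)/0.093
Step 3: t = (1.471 - 0.5)/0.093
Step 4: t = 0.9706/0.093 = 10.44 min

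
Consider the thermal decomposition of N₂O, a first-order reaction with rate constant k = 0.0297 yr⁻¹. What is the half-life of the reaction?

23.34 yr

Step 1: For a first-order reaction, t₁/₂ = ln(2)/k
Step 2: t₁/₂ = ln(2)/0.0297
Step 3: t₁/₂ = 0.6931/0.0297 = 23.34 yr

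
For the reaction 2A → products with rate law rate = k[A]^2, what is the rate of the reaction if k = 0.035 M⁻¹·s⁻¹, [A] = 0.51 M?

0.009104 M/s

Step 1: Identify the rate law: rate = k[A]^2
Step 2: Substitute values: rate = 0.035 × (0.51)^2
Step 3: Calculate: rate = 0.035 × 0.2601 = 0.0091035 M/s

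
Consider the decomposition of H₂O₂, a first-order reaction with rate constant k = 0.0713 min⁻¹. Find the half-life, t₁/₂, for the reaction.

9.722 min

Step 1: For a first-order reaction, t₁/₂ = ln(2)/k
Step 2: t₁/₂ = ln(2)/0.0713
Step 3: t₁/₂ = 0.6931/0.0713 = 9.722 min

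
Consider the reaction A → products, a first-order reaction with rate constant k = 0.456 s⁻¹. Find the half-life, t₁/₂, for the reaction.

1.52 s

Step 1: For a first-order reaction, t₁/₂ = ln(2)/k
Step 2: t₁/₂ = ln(2)/0.456
Step 3: t₁/₂ = 0.6931/0.456 = 1.52 s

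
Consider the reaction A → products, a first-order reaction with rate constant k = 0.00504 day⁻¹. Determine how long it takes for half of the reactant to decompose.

137.5 day

Step 1: For a first-order reaction, t₁/₂ = ln(2)/k
Step 2: t₁/₂ = ln(2)/0.00504
Step 3: t₁/₂ = 0.6931/0.00504 = 137.5 day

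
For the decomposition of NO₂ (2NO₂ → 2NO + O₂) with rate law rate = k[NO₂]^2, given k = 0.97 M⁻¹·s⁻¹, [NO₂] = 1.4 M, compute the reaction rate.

1.901 M/s

Step 1: Identify the rate law: rate = k[NO₂]^2
Step 2: Substitute values: rate = 0.97 × (1.4)^2
Step 3: Calculate: rate = 0.97 × 1.96 = 1.9012 M/s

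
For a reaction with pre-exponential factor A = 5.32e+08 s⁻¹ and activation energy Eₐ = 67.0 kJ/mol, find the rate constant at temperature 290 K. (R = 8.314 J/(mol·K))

4.54e-04 s⁻¹

Step 1: Use the Arrhenius equation: k = A × exp(-Eₐ/RT)
Step 2: Convert Eₐ to J/mol: 67.0 kJ/mol = 67000 J/mol
Step 3: Calculate the exponent: -Eₐ/(RT) = -67000/(8.314 × 290) = -27.78861
Step 4: k = 5.32e+08 × exp(-27.78861)
Step 5: k = 5.32e+08 × 8.54201e-13 = 4.5443e-04 s⁻¹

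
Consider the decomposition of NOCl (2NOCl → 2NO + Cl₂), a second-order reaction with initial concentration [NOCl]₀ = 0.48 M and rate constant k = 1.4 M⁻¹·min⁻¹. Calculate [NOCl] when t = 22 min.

0.03041 M

Step 1: For a second-order reaction: 1/[NOCl] = 1/[NOCl]₀ + kt
Step 2: 1/[NOCl] = 1/0.48 + 1.4 × 22
Step 3: 1/[NOCl] = 2.083 + 30.8 = 32.88
Step 4: [NOCl] = 1/32.88 = 0.03041 M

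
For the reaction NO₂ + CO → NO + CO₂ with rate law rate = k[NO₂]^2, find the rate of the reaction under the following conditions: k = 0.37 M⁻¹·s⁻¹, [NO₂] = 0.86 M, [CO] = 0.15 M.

0.2737 M/s

Step 1: The rate law is rate = k[NO₂]^2
Step 2: Note that the rate does not depend on [CO] (zero order in CO).
Step 3: rate = 0.37 × (0.86)^2 = 0.273652 M/s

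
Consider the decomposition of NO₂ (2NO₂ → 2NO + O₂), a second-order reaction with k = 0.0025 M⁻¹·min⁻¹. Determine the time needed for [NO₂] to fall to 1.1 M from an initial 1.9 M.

153.1 min

Step 1: For second-order: t = (1/[NO₂] - 1/[NO₂]₀)/k
Step 2: t = (1/1.1 - 1/1.9)/0.0025
Step 3: t = (0.9091 - 0.5263)/0.0025
Step 4: t = 0.3828/0.0025 = 153.1 min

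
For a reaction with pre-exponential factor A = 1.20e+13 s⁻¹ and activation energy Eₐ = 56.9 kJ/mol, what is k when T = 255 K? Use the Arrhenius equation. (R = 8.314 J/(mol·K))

2.65e+01 s⁻¹

Step 1: Use the Arrhenius equation: k = A × exp(-Eₐ/RT)
Step 2: Convert Eₐ to J/mol: 56.9 kJ/mol = 56900 J/mol
Step 3: Calculate the exponent: -Eₐ/(RT) = -56900/(8.314 × 255) = -26.83874
Step 4: k = 1.20e+13 × exp(-26.83874)
Step 5: k = 1.20e+13 × 2.20843e-12 = 2.6501e+01 s⁻¹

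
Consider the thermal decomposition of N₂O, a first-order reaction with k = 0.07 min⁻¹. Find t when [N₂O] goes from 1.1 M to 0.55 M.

9.902 min

Step 1: For first-order: t = ln([N₂O]₀/[N₂O])/k
Step 2: t = ln(1.1/0.55)/0.07
Step 3: t = ln(2)/0.07
Step 4: t = 0.6931/0.07 = 9.902 min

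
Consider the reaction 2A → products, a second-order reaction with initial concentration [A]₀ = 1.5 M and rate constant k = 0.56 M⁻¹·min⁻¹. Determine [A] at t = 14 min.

0.1176 M

Step 1: For a second-order reaction: 1/[A] = 1/[A]₀ + kt
Step 2: 1/[A] = 1/1.5 + 0.56 × 14
Step 3: 1/[A] = 0.6667 + 7.84 = 8.507
Step 4: [A] = 1/8.507 = 0.1176 M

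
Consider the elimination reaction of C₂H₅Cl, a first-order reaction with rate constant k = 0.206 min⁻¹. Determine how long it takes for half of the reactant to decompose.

3.365 min

Step 1: For a first-order reaction, t₁/₂ = ln(2)/k
Step 2: t₁/₂ = ln(2)/0.206
Step 3: t₁/₂ = 0.6931/0.206 = 3.365 min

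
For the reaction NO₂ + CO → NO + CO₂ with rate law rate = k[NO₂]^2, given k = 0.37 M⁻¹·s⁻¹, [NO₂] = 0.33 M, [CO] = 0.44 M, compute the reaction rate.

0.04029 M/s

Step 1: The rate law is rate = k[NO₂]^2
Step 2: Note that the rate does not depend on [CO] (zero order in CO).
Step 3: rate = 0.37 × (0.33)^2 = 0.040293 M/s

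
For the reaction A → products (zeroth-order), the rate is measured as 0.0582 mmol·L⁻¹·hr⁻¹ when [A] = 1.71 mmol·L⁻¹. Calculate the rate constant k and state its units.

0.0582 mmol·L⁻¹·hr⁻¹

Step 1: For a zeroth-order reaction, rate = k (independent of concentration).
Step 2: k = rate = 0.0582 mmol·L⁻¹·hr⁻¹.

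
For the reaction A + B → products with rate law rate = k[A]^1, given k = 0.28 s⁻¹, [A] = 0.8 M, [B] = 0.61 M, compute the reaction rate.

0.224 M/s

Step 1: The rate law is rate = k[A]^1
Step 2: Note that the rate does not depend on [B] (zero order in B).
Step 3: rate = 0.28 × (0.8)^1 = 0.224 M/s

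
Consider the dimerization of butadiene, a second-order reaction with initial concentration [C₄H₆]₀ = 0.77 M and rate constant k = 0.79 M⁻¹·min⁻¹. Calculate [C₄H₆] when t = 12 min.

0.09278 M

Step 1: For a second-order reaction: 1/[C₄H₆] = 1/[C₄H₆]₀ + kt
Step 2: 1/[C₄H₆] = 1/0.77 + 0.79 × 12
Step 3: 1/[C₄H₆] = 1.299 + 9.48 = 10.78
Step 4: [C₄H₆] = 1/10.78 = 0.09278 M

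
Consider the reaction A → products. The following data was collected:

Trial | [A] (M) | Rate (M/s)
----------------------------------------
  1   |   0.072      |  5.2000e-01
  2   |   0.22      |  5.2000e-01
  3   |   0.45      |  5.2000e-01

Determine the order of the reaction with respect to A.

zeroth order (0)

Step 1: Compare trials - when concentration changes, rate stays constant.
Step 2: rate₂/rate₁ = 5.2000e-01/5.2000e-01 = 1
Step 3: [A]₂/[A]₁ = 0.22/0.072 = 3.056
Step 4: Since rate ratio ≈ (conc ratio)^0, the reaction is zeroth order.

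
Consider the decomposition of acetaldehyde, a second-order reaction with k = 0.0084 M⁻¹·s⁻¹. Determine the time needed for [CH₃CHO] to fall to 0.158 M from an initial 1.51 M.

674.6 s

Step 1: For second-order: t = (1/[CH₃CHO] - 1/[CH₃CHO]₀)/k
Step 2: t = (1/0.158 - 1/1.51)/0.0084
Step 3: t = (6.329 - 0.6623)/0.0084
Step 4: t = 5.667/0.0084 = 674.6 s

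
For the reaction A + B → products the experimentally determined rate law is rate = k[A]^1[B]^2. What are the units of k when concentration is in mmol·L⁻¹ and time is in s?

(mmol·L⁻¹)⁻²·s⁻¹

Step 1: Overall order = 1 + 2 = 3.
Step 2: rate has units mmol·L⁻¹·s⁻¹; [A]^1[B]^2 has units (mmol·L⁻¹)^3.
Step 3: k = rate/([A]^1[B]^2), so units of k = (mmol·L⁻¹)^(1-3)·s⁻¹ = (mmol·L⁻¹)⁻²·s⁻¹.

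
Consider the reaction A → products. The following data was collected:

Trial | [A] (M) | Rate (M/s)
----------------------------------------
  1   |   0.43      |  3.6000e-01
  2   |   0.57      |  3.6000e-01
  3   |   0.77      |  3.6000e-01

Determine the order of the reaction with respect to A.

zeroth order (0)

Step 1: Compare trials - when concentration changes, rate stays constant.
Step 2: rate₂/rate₁ = 3.6000e-01/3.6000e-01 = 1
Step 3: [A]₂/[A]₁ = 0.57/0.43 = 1.326
Step 4: Since rate ratio ≈ (conc ratio)^0, the reaction is zeroth order.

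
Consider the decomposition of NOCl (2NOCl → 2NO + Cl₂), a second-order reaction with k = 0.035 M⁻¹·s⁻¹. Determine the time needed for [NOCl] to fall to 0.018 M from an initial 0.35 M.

1506 s

Step 1: For second-order: t = (1/[NOCl] - 1/[NOCl]₀)/k
Step 2: t = (1/0.018 - 1/0.35)/0.035
Step 3: t = (55.56 - 2.857)/0.035
Step 4: t = 52.7/0.035 = 1506 s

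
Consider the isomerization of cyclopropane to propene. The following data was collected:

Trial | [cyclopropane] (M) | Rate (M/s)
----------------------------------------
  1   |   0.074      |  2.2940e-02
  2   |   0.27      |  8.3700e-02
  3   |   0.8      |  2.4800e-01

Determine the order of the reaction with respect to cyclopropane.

first order (1)

Step 1: Compare trials to find order n where rate₂/rate₁ = ([cyclopropane]₂/[cyclopropane]₁)^n
Step 2: rate₂/rate₁ = 8.3700e-02/2.2940e-02 = 3.649
Step 3: [cyclopropane]₂/[cyclopropane]₁ = 0.27/0.074 = 3.649
Step 4: n = ln(3.649)/ln(3.649) = 1.00 ≈ 1
Step 5: The reaction is first order in cyclopropane.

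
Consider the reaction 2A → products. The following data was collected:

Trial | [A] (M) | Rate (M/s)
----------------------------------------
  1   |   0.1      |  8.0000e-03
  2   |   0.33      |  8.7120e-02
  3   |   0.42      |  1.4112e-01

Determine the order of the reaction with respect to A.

second order (2)

Step 1: Compare trials to find order n where rate₂/rate₁ = ([A]₂/[A]₁)^n
Step 2: rate₂/rate₁ = 8.7120e-02/8.0000e-03 = 10.89
Step 3: [A]₂/[A]₁ = 0.33/0.1 = 3.3
Step 4: n = ln(10.89)/ln(3.3) = 2.00 ≈ 2
Step 5: The reaction is second order in A.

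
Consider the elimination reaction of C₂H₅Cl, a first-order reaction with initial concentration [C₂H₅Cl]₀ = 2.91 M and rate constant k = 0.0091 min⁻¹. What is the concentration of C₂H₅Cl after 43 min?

1.968 M

Step 1: For a first-order reaction: [C₂H₅Cl] = [C₂H₅Cl]₀ × e^(-kt)
Step 2: [C₂H₅Cl] = 2.91 × e^(-0.0091 × 43)
Step 3: [C₂H₅Cl] = 2.91 × e^(-0.3913)
Step 4: [C₂H₅Cl] = 2.91 × 0.676177 = 1.968 M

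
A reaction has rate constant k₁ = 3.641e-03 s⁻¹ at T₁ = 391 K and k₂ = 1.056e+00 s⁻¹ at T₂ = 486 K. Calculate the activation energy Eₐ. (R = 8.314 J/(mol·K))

94.3 kJ/mol

Step 1: Use the two-temperature Arrhenius form: ln(k₂/k₁) = -Eₐ/R × (1/T₂ - 1/T₁)
Step 2: ln(k₂/k₁) = ln(1.056e+00/3.641e-03) = ln(290.03) = 5.66999
Step 3: 1/T₂ - 1/T₁ = 1/486 - 1/391 = -4.999316e-04 K⁻¹
Step 4: Eₐ = -R × ln(k₂/k₁) / (1/T₂ - 1/T₁) = -8.314 × 5.66999 / -4.999316e-04
Step 5: Eₐ = 9.4293e+04 J/mol = 94.3 kJ/mol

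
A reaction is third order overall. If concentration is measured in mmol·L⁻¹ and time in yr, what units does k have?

(mmol·L⁻¹)⁻²·yr⁻¹

Step 1: For overall order n, rate = k × (concentration)^n.
Step 2: Rate has units mmol·L⁻¹·yr⁻¹; concentration term has units (mmol·L⁻¹)^3.
Step 3: k = rate / (concentration)^n, so units of k = (mmol·L⁻¹)^(1-3)·yr⁻¹ = (mmol·L⁻¹)⁻²·yr⁻¹.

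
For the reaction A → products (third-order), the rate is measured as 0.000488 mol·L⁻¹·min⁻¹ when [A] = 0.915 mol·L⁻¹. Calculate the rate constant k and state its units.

0.000637 (mol·L⁻¹)⁻²·min⁻¹

Step 1: rate = k[A]^3, so k = rate / [A]^3.
Step 2: k = 0.000488 / (0.915)^3 = 0.000488 / 0.7661.
Step 3: k = 0.000637 (mol·L⁻¹)⁻²·min⁻¹.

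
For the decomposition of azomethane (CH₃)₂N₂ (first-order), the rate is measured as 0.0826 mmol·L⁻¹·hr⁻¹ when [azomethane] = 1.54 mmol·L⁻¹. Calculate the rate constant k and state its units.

0.05364 hr⁻¹

Step 1: rate = k[azomethane]^1, so k = rate / [azomethane]^1.
Step 2: k = 0.0826 / (1.54)^1 = 0.0826 / 1.54.
Step 3: k = 0.05364 hr⁻¹.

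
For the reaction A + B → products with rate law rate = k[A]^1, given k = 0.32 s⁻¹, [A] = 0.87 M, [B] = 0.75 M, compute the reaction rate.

0.2784 M/s

Step 1: The rate law is rate = k[A]^1
Step 2: Note that the rate does not depend on [B] (zero order in B).
Step 3: rate = 0.32 × (0.87)^1 = 0.2784 M/s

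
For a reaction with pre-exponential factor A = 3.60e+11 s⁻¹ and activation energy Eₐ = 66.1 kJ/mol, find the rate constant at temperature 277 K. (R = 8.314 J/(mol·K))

1.23e-01 s⁻¹

Step 1: Use the Arrhenius equation: k = A × exp(-Eₐ/RT)
Step 2: Convert Eₐ to J/mol: 66.1 kJ/mol = 66100 J/mol
Step 3: Calculate the exponent: -Eₐ/(RT) = -66100/(8.314 × 277) = -28.70197
Step 4: k = 3.60e+11 × exp(-28.70197)
Step 5: k = 3.60e+11 × 3.42683e-13 = 1.2337e-01 s⁻¹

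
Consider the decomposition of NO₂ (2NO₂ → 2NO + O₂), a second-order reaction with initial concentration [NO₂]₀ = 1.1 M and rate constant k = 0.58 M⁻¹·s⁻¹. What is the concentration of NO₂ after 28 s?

0.05831 M

Step 1: For a second-order reaction: 1/[NO₂] = 1/[NO₂]₀ + kt
Step 2: 1/[NO₂] = 1/1.1 + 0.58 × 28
Step 3: 1/[NO₂] = 0.9091 + 16.24 = 17.15
Step 4: [NO₂] = 1/17.15 = 0.05831 M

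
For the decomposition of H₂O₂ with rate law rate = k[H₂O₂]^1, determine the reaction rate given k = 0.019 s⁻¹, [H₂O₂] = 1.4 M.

0.0266 M/s

Step 1: Identify the rate law: rate = k[H₂O₂]^1
Step 2: Substitute values: rate = 0.019 × (1.4)^1
Step 3: Calculate: rate = 0.019 × 1.4 = 0.0266 M/s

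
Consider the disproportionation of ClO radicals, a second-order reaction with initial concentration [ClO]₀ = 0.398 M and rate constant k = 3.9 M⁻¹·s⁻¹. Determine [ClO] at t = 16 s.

0.01541 M

Step 1: For a second-order reaction: 1/[ClO] = 1/[ClO]₀ + kt
Step 2: 1/[ClO] = 1/0.398 + 3.9 × 16
Step 3: 1/[ClO] = 2.513 + 62.4 = 64.91
Step 4: [ClO] = 1/64.91 = 0.01541 M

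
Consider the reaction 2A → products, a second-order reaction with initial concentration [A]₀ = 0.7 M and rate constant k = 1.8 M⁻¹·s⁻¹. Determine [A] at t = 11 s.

0.04711 M

Step 1: For a second-order reaction: 1/[A] = 1/[A]₀ + kt
Step 2: 1/[A] = 1/0.7 + 1.8 × 11
Step 3: 1/[A] = 1.429 + 19.8 = 21.23
Step 4: [A] = 1/21.23 = 0.04711 M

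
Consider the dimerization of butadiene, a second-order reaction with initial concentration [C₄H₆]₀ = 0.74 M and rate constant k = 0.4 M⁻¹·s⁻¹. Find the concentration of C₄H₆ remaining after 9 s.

0.202 M

Step 1: For a second-order reaction: 1/[C₄H₆] = 1/[C₄H₆]₀ + kt
Step 2: 1/[C₄H₆] = 1/0.74 + 0.4 × 9
Step 3: 1/[C₄H₆] = 1.351 + 3.6 = 4.951
Step 4: [C₄H₆] = 1/4.951 = 0.202 M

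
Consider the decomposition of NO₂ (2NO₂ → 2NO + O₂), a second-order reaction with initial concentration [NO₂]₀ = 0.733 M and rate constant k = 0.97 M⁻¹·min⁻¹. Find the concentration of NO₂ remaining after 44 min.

0.0227 M

Step 1: For a second-order reaction: 1/[NO₂] = 1/[NO₂]₀ + kt
Step 2: 1/[NO₂] = 1/0.733 + 0.97 × 44
Step 3: 1/[NO₂] = 1.364 + 42.68 = 44.04
Step 4: [NO₂] = 1/44.04 = 0.0227 M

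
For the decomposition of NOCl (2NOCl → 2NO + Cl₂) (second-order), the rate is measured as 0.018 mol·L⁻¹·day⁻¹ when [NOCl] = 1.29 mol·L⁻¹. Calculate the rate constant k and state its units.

0.01082 (mol·L⁻¹)⁻¹·day⁻¹

Step 1: rate = k[NOCl]^2, so k = rate / [NOCl]^2.
Step 2: k = 0.018 / (1.29)^2 = 0.018 / 1.664.
Step 3: k = 0.01082 (mol·L⁻¹)⁻¹·day⁻¹.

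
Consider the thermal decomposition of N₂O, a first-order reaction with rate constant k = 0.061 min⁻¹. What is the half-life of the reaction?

11.36 min

Step 1: For a first-order reaction, t₁/₂ = ln(2)/k
Step 2: t₁/₂ = ln(2)/0.061
Step 3: t₁/₂ = 0.6931/0.061 = 11.36 min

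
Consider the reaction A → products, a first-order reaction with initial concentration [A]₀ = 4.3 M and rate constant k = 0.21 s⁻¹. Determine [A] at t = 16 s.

0.1494 M

Step 1: For a first-order reaction: [A] = [A]₀ × e^(-kt)
Step 2: [A] = 4.3 × e^(-0.21 × 16)
Step 3: [A] = 4.3 × e^(-3.36)
Step 4: [A] = 4.3 × 0.0347353 = 0.1494 M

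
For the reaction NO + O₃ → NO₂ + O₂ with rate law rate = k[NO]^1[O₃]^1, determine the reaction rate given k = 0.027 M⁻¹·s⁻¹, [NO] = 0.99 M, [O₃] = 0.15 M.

0.00401 M/s

Step 1: The rate law is rate = k[NO]^1[O₃]^1
Step 2: Substitute: rate = 0.027 × (0.99)^1 × (0.15)^1
Step 3: rate = 0.027 × 0.99 × 0.15 = 0.0040095 M/s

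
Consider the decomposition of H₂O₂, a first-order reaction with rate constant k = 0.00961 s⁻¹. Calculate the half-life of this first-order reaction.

72.13 s

Step 1: For a first-order reaction, t₁/₂ = ln(2)/k
Step 2: t₁/₂ = ln(2)/0.00961
Step 3: t₁/₂ = 0.6931/0.00961 = 72.13 s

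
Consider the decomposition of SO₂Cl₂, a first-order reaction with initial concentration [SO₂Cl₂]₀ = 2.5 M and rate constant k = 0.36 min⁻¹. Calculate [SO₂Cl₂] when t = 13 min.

0.0232 M

Step 1: For a first-order reaction: [SO₂Cl₂] = [SO₂Cl₂]₀ × e^(-kt)
Step 2: [SO₂Cl₂] = 2.5 × e^(-0.36 × 13)
Step 3: [SO₂Cl₂] = 2.5 × e^(-4.68)
Step 4: [SO₂Cl₂] = 2.5 × 0.00927901 = 0.0232 M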